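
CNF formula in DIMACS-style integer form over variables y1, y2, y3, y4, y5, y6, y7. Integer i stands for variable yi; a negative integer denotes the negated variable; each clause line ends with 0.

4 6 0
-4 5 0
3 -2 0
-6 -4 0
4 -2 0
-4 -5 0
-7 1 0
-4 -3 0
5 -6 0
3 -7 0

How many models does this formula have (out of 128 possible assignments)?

5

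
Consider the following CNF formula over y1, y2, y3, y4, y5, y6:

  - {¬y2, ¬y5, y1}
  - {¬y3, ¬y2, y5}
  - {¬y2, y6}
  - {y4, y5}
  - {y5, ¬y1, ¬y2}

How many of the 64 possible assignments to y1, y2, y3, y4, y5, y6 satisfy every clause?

Split on y2, then y5.
  y2=1, y5=1: remaining (y1,y3,y4,y6) ∈ {(1,0,0,1); (1,0,1,1); (1,1,0,1); (1,1,1,1)} — 4.
  y2=1, y5=0: remaining (y1,y3,y4,y6) ∈ {(0,0,1,1)} — 1.
  y2=0, y5=1: y1, y3, y4, y6 free → 2^4 = 16.
  y2=0, y5=0: forces y4=1; y1, y3, y6 free → 2^3 = 8.
Total: 4 + 1 + 16 + 8 = 29.

29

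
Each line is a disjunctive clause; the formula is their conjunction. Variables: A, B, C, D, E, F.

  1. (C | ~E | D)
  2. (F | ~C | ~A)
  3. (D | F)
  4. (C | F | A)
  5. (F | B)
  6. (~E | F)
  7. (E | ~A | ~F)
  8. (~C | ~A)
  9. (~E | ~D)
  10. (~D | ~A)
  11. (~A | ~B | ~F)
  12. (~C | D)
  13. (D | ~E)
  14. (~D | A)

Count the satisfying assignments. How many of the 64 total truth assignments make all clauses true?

2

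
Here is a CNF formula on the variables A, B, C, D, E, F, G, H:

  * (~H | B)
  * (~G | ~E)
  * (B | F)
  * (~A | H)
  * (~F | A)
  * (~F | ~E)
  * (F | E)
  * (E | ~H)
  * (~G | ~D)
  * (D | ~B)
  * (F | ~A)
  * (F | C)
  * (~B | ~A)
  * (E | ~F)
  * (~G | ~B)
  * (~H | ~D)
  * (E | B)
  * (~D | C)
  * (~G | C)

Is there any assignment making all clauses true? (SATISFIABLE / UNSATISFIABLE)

SATISFIABLE

C occurs only positively in the remaining clauses — set C = True.
Pure literal: G appears only negated; assign G = False.
Branch on A: take A = False.
  then F is forced to False.
  then B is forced to True.
  then E is forced to True.
  then D is forced to True.
  then H is forced to False.
Every clause has at least one true literal under this assignment.
So A=False, B=True, C=True, D=True, E=True, F=False, G=False, H=False is a satisfying assignment.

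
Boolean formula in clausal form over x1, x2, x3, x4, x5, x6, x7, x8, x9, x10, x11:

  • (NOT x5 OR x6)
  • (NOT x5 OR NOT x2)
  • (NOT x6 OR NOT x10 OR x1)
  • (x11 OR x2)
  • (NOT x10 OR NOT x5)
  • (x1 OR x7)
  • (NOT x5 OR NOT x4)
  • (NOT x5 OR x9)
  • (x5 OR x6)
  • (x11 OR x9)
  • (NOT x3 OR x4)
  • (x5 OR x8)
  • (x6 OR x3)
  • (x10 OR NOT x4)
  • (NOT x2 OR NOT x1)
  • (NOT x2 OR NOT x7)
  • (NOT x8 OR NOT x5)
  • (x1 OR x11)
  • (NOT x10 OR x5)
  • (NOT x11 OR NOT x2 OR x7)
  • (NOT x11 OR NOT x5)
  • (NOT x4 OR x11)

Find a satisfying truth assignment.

Pure literal: x9 appears only positively; assign x9 = True.
Branch on x1: take x1 = True.
  then x2 is forced to False.
  then x11 is forced to True.
  then x5 is forced to False.
  then x6 is forced to True.
  then x8 is forced to True.
  then x10 is forced to False.
  then x4 is forced to False.
  then x3 is forced to False.
x7 is now unconstrained; take x7 = False.

x1=True, x2=False, x3=False, x4=False, x5=False, x6=True, x7=False, x8=True, x9=True, x10=False, x11=True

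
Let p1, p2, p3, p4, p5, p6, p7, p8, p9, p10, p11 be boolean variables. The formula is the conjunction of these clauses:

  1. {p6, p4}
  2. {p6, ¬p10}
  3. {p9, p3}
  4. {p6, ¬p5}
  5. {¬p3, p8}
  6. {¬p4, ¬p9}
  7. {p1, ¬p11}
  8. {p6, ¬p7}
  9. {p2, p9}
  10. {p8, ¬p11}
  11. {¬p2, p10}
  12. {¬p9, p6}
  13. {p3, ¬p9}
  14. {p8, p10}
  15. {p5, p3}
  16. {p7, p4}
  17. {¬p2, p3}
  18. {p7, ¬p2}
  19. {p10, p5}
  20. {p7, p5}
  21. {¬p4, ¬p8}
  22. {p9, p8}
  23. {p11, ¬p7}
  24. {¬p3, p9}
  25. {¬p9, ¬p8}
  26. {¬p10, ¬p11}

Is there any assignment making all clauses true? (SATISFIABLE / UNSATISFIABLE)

UNSATISFIABLE

p9 = True:
  propagation gives p4=False, p6=True, p3=True, p8=True; an empty clause results — contradiction.
p9 = False:
  propagation gives p3=True; an empty clause results — contradiction.
Every branch closes, so no satisfying assignment exists.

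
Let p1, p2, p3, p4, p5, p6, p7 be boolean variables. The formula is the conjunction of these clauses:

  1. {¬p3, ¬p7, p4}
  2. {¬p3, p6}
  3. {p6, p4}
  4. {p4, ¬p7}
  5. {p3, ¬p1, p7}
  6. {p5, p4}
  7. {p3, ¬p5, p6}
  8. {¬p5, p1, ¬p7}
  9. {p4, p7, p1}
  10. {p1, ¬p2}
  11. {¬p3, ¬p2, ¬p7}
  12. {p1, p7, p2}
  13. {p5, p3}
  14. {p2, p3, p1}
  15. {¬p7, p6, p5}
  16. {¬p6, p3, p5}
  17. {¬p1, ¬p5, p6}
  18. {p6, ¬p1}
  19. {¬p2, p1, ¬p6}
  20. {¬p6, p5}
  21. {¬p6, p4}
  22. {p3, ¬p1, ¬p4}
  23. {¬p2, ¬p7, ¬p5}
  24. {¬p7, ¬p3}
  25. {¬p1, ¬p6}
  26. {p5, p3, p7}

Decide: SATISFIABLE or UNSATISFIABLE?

p1 = True:
  propagation gives p6=True; an empty clause results — contradiction.
p1 = False:
  propagation gives p2=False, p7=True, p4=True, p5=False; an empty clause results — contradiction.
Every branch closes, so no satisfying assignment exists.

UNSATISFIABLE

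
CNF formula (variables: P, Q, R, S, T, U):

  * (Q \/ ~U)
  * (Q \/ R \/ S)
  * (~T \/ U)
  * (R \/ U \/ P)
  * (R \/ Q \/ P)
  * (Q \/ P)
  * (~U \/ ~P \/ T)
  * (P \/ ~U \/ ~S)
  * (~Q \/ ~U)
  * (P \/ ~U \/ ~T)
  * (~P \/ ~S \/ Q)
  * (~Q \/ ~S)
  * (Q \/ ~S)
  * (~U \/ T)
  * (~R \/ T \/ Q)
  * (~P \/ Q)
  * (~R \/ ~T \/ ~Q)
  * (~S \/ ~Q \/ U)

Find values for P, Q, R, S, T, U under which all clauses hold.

P=1  Q=1  R=1  S=0  T=0  U=0

Check each clause:
  1. (~U \/ Q) — ~U is true.
  2. (S \/ Q \/ R) — Q is true.
  3. (~T \/ U) — ~T is true.
  4. (P \/ U \/ R) — P is true.
  5. (P \/ Q \/ R) — P is true.
  6. (P \/ Q) — P is true.
  7. (~P \/ ~U \/ T) — ~U is true.
  8. (~S \/ ~U \/ P) — P is true.
  9. (~U \/ ~Q) — ~U is true.
  10. (P \/ ~U \/ ~T) — P is true.
  11. (~P \/ ~S \/ Q) — Q is true.
  12. (~S \/ ~Q) — ~S is true.
  13. (Q \/ ~S) — Q is true.
  14. (~U \/ T) — ~U is true.
  15. (T \/ ~R \/ Q) — Q is true.
  16. (Q \/ ~P) — Q is true.
  17. (~T \/ ~R \/ ~Q) — ~T is true.
  18. (~Q \/ ~S \/ U) — ~S is true.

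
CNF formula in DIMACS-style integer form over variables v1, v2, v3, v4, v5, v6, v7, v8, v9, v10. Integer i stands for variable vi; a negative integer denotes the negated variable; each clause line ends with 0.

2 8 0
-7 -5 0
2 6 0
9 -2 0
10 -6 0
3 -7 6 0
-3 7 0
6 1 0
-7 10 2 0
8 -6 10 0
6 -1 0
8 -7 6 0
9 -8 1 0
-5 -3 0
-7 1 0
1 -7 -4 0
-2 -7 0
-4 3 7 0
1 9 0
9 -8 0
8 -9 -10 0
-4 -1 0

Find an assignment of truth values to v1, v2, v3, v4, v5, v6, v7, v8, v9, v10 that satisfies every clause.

v1=False, v2=True, v3=False, v4=False, v5=True, v6=True, v7=False, v8=True, v9=True, v10=True

Pure literal: v4 appears only negated; assign v4 = False.
Set v1 = False and propagate.
  then v6 is forced to True.
  then v10 is forced to True.
  then v7 is forced to False.
  then v3 is forced to False.
  then v9 is forced to True.
  then v8 is forced to True.
v2, v5 are now unconstrained; take v2 = True, v5 = True.
Every clause has at least one true literal under this assignment.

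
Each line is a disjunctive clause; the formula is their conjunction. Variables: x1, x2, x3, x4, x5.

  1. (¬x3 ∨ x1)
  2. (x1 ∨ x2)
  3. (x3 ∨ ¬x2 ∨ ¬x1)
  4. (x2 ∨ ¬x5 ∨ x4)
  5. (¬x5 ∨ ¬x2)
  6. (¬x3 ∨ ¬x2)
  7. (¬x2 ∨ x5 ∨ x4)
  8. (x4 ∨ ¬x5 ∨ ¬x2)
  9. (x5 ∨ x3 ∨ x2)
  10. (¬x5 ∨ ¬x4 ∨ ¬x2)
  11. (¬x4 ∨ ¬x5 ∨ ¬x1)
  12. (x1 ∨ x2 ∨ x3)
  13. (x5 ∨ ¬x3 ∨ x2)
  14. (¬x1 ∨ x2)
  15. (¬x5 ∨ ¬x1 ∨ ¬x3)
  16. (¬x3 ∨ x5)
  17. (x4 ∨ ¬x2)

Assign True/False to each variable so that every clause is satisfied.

x1=0  x2=1  x3=0  x4=1  x5=0

Branch on x1: take x1 = False.
  then x3 is forced to False.
  then x2 is forced to True.
  then x5 is forced to False.
  then x4 is forced to True.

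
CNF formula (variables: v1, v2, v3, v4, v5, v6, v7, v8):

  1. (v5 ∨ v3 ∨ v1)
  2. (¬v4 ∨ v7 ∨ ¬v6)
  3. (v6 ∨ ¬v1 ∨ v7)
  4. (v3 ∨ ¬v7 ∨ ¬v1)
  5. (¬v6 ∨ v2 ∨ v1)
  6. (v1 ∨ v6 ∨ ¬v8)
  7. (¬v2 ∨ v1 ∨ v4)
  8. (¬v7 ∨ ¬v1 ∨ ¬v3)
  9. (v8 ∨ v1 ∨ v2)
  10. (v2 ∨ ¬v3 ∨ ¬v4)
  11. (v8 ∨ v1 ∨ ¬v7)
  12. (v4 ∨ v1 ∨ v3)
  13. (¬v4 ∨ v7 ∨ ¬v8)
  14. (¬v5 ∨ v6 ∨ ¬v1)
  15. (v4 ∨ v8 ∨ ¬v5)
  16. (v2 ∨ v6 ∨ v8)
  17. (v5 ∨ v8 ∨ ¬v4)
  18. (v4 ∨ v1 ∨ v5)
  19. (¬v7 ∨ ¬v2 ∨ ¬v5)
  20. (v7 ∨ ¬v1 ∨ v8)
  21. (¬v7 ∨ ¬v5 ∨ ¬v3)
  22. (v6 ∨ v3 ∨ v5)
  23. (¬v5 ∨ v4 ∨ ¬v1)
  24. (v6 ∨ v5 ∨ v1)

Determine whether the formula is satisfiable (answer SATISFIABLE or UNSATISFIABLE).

SATISFIABLE

Set v1 = False and propagate.
Try v2 = True.
  then v4 is forced to True.
For the remaining variables, v3 = True, v5 = False, v6 = True, v7 = True, v8 = True works.
Every clause has at least one true literal under this assignment.
So v1=F, v2=T, v3=T, v4=T, v5=F, v6=T, v7=T, v8=T is a satisfying assignment.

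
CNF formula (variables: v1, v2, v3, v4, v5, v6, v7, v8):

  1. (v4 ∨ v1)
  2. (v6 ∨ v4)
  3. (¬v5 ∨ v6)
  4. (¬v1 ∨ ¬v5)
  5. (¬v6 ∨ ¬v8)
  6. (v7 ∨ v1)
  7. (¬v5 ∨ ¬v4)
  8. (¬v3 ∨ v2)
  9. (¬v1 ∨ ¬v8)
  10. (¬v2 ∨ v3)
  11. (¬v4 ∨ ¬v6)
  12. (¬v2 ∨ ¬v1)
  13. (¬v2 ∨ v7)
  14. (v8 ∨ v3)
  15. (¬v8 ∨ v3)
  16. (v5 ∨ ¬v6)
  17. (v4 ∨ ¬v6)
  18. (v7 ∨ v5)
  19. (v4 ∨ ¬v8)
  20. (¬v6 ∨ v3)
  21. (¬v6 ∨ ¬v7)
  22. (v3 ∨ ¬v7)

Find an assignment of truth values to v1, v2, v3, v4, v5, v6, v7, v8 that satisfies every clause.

Set v1 = False and propagate.
  then v4 is forced to True.
  then v7 is forced to True.
  then v5 is forced to False.
  then v6 is forced to False.
  then v3 is forced to True.
  then v2 is forced to True.
v8 is now unconstrained; take v8 = True.

v1=F, v2=T, v3=T, v4=T, v5=F, v6=F, v7=T, v8=T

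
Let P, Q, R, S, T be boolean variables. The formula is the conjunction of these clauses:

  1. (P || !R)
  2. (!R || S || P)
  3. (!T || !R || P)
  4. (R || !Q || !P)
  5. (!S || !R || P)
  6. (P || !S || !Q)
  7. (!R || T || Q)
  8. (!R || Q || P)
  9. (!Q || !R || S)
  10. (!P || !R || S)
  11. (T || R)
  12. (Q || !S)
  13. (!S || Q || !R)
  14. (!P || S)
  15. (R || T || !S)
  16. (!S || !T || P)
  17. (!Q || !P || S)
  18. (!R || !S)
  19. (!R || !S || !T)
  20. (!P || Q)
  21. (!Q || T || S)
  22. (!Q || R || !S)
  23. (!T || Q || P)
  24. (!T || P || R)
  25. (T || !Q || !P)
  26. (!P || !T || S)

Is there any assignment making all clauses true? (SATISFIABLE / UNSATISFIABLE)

P = True:
  propagation gives S=True, Q=True, R=True; an empty clause results — contradiction.
P = False:
  propagation gives R=False, T=True; an empty clause results — contradiction.
Every branch closes, so no satisfying assignment exists.

UNSATISFIABLE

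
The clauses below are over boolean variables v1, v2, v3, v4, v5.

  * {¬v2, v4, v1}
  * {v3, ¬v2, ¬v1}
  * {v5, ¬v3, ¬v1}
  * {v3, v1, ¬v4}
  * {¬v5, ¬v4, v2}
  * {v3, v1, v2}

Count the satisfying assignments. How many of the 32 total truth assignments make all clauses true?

Case analysis on v1 and v2:
  v1=T, v2=T: remaining (v3,v4,v5) ∈ {(T,F,T); (T,T,T)} — 2.
  v1=T, v2=F: remaining (v3,v4,v5) ∈ {(F,F,F); (F,F,T); (F,T,F); (T,F,T)} — 4.
  v1=F, v2=T: remaining (v3,v4,v5) ∈ {(T,T,F); (T,T,T)} — 2.
  v1=F, v2=F: remaining (v3,v4,v5) ∈ {(T,F,F); (T,F,T); (T,T,F)} — 3.
Total: 2 + 4 + 2 + 3 = 11.

11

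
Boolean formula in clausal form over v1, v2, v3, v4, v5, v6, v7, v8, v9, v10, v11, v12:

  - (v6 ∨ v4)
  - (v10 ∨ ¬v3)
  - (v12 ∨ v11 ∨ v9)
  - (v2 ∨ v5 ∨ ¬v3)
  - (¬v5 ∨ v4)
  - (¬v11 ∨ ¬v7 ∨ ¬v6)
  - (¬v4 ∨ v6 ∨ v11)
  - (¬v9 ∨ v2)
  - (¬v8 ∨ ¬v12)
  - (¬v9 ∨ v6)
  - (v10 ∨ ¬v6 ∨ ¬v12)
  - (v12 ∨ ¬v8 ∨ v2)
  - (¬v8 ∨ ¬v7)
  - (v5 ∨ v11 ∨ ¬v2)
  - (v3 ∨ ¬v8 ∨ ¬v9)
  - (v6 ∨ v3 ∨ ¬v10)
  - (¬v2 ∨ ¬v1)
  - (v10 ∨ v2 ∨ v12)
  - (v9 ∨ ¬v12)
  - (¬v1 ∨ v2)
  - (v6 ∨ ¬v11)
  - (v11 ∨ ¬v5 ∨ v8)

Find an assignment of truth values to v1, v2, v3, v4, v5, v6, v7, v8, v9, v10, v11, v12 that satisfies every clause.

v1=F  v2=F  v3=F  v4=F  v5=F  v6=T  v7=F  v8=F  v9=F  v10=T  v11=T  v12=F

Check each clause:
  1. (v4 ∨ v6) — v6 is true.
  2. (v10 ∨ ¬v3) — v10 is true.
  3. (v11 ∨ v12 ∨ v9) — v11 is true.
  4. (v5 ∨ ¬v3 ∨ v2) — ¬v3 is true.
  5. (¬v5 ∨ v4) — ¬v5 is true.
  6. (¬v7 ∨ ¬v6 ∨ ¬v11) — ¬v7 is true.
  7. (v11 ∨ v6 ∨ ¬v4) — v11 is true.
  8. (v2 ∨ ¬v9) — ¬v9 is true.
  9. (¬v12 ∨ ¬v8) — ¬v8 is true.
  10. (¬v9 ∨ v6) — v6 is true.
  11. (¬v12 ∨ v10 ∨ ¬v6) — v10 is true.
  12. (v12 ∨ ¬v8 ∨ v2) — ¬v8 is true.
  13. (¬v8 ∨ ¬v7) — ¬v8 is true.
  14. (v11 ∨ ¬v2 ∨ v5) — v11 is true.
  15. (¬v8 ∨ v3 ∨ ¬v9) — ¬v8 is true.
  16. (v3 ∨ v6 ∨ ¬v10) — v6 is true.
  17. (¬v1 ∨ ¬v2) — ¬v2 is true.
  18. (v2 ∨ v12 ∨ v10) — v10 is true.
  19. (v9 ∨ ¬v12) — ¬v12 is true.
  20. (v2 ∨ ¬v1) — ¬v1 is true.
  21. (v6 ∨ ¬v11) — v6 is true.
  22. (¬v5 ∨ v8 ∨ v11) — v11 is true.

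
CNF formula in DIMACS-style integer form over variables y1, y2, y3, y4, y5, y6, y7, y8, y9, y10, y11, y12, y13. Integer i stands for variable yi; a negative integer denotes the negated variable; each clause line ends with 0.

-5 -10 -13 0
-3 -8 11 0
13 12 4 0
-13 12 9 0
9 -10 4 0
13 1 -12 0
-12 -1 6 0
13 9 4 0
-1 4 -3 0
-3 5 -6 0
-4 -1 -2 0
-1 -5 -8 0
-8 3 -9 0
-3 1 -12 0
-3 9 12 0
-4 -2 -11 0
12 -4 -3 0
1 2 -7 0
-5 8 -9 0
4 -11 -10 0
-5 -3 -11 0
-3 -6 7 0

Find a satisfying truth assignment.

y10 occurs only negated in the remaining clauses — set y10 = False.
Try y1 = True.
Set y2 = False and propagate.
Set y3 = False and propagate.
The remaining clauses are satisfied by y4 = True, y5 = False, y6 = True, y7 = False, y8 = False, y9 = False, y11 = False, y12 = False, y13 = False.

y1=True, y2=False, y3=False, y4=True, y5=False, y6=True, y7=False, y8=False, y9=False, y10=False, y11=False, y12=False, y13=False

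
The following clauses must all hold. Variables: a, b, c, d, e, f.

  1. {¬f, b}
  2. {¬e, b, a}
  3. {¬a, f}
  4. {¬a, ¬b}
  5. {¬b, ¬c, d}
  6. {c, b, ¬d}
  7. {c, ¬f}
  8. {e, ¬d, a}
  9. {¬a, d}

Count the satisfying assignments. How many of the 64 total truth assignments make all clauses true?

Split on a, then b.
  a=T, b=T: a clause becomes empty — 0.
  a=T, b=F: a clause becomes empty — 0.
  a=F, b=T: 5 of the 16 assignments to (c,d,e,f) work.
  a=F, b=F: remaining (c,d,e,f) ∈ {(F,F,F,F); (T,F,F,F)} — 2.
Total: 0 + 0 + 5 + 2 = 7.

7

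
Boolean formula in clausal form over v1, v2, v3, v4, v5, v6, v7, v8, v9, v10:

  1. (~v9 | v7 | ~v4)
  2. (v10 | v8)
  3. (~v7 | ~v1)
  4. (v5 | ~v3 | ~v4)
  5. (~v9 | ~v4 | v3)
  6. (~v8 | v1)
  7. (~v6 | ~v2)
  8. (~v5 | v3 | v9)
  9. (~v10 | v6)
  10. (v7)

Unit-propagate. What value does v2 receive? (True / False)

(v7) stands alone — v7 = True.
From (~v1 | ~v7) and v7 = True: v1 = False.
(v1 | ~v8) with v1 = False leaves only ~v8, so v8 = False.
In (v8 | v10), v8 is now false; v10 must hold, so v10 = True.
(~v10 | v6) with v10 = True leaves only v6, so v6 = True.
(~v6 | ~v2): since v6 = True, the clause reduces to (~v2). v2 = False.

False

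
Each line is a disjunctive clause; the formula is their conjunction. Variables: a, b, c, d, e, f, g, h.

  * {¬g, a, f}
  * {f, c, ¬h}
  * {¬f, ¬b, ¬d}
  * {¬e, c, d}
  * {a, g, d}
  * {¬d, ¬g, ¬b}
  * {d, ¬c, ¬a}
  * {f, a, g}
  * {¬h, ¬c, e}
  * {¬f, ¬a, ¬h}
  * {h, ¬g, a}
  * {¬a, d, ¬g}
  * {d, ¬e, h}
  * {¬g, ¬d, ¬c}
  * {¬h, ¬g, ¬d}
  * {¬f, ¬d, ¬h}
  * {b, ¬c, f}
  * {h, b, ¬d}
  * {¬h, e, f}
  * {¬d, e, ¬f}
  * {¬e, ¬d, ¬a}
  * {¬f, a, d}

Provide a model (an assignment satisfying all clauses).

a = True, b = True, c = True, d = True, e = False, f = False, g = False, h = False

Set a = True and propagate.
Try b = True.
The remaining clauses are satisfied by c = True, d = True, e = False, f = False, g = False, h = False.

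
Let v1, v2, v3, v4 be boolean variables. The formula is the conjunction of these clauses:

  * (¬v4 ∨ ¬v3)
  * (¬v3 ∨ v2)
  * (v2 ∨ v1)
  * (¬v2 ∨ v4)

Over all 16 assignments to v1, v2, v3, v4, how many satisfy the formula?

The models are:
  v1=F v2=T v3=F v4=T
  v1=T v2=F v3=F v4=F
  v1=T v2=F v3=F v4=T
  v1=T v2=T v3=F v4=T
That's 4 in total.

4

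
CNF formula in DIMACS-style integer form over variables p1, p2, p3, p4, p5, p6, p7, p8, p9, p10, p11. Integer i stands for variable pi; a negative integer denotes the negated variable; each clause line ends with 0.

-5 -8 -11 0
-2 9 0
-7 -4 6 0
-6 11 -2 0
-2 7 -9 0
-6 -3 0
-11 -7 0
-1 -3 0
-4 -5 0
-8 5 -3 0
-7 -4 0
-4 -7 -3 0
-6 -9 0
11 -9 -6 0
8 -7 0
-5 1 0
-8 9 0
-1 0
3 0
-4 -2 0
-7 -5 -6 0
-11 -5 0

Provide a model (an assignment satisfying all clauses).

Unit propagation: (¬p1) forces p1 = False.
The clause (¬p5) is unit: p5 must be False.
(p3) is a unit clause, so p3 = True.
Unit propagation: (¬p6) forces p6 = False.
Unit propagation: (¬p8) forces p8 = False.
Unit propagation: (¬p7) forces p7 = False.
Pure literal: p2 appears only negated; assign p2 = False.
Pure literal: p4 appears only negated; assign p4 = False.
p9, p10, p11 are now unconstrained; take p9 = False, p10 = False, p11 = False.
Every clause has at least one true literal under this assignment.

p1=0, p2=0, p3=1, p4=0, p5=0, p6=0, p7=0, p8=0, p9=0, p10=0, p11=0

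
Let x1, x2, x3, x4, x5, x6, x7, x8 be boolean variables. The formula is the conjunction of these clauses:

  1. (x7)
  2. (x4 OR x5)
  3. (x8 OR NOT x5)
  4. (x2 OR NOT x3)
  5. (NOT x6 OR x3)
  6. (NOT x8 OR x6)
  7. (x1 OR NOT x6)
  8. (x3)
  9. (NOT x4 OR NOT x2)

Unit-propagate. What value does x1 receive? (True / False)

True

(x7) is a unit clause: x7 = True.
Unit clause (x3) sets x3 = True.
(NOT x3 OR x2) with x3 = True leaves only x2, so x2 = True.
(NOT x4 OR NOT x2): since x2 = True, the clause reduces to (NOT x4). x4 = False.
From (x4 OR x5) and x4 = False: x5 = True.
In (x8 OR NOT x5), NOT x5 is now false; x8 must hold, so x8 = True.
(x6 OR NOT x8) with x8 = True leaves only x6, so x6 = True.
In (x1 OR NOT x6), NOT x6 is now false; x1 must hold, so x1 = True.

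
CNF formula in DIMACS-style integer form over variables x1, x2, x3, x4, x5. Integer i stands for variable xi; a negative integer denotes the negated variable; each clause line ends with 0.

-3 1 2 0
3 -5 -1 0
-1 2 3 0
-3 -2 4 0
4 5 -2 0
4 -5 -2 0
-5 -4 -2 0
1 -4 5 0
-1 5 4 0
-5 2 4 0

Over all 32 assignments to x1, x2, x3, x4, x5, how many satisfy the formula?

6

The models are:
  x1=F x2=F x3=F x4=F x5=F
  x1=F x2=F x3=F x4=T x5=T
  x1=T x2=F x3=T x4=T x5=F
  x1=T x2=F x3=T x4=T x5=T
  x1=T x2=T x3=F x4=T x5=F
  x1=T x2=T x3=T x4=T x5=F
Count: 6.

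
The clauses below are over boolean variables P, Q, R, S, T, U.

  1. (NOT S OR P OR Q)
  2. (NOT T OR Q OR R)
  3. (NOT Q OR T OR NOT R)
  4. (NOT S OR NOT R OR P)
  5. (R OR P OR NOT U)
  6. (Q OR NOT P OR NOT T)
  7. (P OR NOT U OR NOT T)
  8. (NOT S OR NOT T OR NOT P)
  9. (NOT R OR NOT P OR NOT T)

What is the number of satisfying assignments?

23

Case analysis on P and T:
  P=1, T=1: remaining (Q,R,S,U) ∈ {(1,0,0,0); (1,0,0,1)} — 2.
  P=1, T=0: S, U free; 3 ways for (Q,R) × 2^2 = 12.
  P=0, T=1: remaining (Q,R,S,U) ∈ {(0,1,0,0); (1,0,0,0); (1,0,1,0); (1,1,0,0)} — 4.
  P=0, T=0: 5 of the 16 assignments to (Q,R,S,U) work.
Total: 2 + 12 + 4 + 5 = 23.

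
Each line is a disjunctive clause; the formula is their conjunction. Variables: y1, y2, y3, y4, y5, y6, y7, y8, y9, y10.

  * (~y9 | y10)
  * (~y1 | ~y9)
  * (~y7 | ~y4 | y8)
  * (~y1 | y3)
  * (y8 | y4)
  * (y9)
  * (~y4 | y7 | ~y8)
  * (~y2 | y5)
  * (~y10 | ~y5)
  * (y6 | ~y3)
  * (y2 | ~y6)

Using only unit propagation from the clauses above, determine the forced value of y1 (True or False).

False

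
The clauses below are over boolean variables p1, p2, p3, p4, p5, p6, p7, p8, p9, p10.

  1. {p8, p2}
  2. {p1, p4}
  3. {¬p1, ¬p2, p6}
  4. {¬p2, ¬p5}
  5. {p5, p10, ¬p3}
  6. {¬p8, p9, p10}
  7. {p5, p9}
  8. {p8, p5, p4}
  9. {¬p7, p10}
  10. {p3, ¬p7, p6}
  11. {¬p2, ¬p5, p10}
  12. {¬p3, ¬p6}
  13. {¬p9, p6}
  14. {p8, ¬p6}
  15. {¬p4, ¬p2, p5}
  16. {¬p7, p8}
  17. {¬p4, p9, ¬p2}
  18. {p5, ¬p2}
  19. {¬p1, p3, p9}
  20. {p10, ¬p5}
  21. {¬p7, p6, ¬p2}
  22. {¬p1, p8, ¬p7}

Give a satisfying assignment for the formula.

p7 occurs only negated in the remaining clauses — set p7 = False.
p10 occurs only positively in the remaining clauses — set p10 = True.
Try p1 = True.
Try p2 = False.
  then p8 is forced to True.
For the remaining variables, p3 = False, p4 = False, p5 = False, p6 = True, p9 = True works.

p1 = T, p2 = F, p3 = F, p4 = F, p5 = F, p6 = T, p7 = F, p8 = T, p9 = T, p10 = T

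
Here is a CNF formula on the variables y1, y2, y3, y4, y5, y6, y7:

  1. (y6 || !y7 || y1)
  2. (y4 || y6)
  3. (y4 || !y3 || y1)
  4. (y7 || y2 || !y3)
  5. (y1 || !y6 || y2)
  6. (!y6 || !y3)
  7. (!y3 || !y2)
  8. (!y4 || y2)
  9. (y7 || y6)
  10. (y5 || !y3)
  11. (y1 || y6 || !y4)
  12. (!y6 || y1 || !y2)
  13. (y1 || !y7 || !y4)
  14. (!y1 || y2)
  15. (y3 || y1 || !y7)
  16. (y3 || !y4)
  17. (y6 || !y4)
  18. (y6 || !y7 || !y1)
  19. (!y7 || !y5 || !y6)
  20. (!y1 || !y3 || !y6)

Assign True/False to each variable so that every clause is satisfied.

y1 = T, y2 = T, y3 = F, y4 = F, y5 = F, y6 = T, y7 = F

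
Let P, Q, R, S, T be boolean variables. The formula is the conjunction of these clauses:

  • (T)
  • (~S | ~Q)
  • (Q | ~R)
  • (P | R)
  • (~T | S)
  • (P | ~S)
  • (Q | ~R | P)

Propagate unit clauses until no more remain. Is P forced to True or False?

(T) is a unit clause: T = True.
In (~T | S), ~T is now false; S must hold, so S = True.
(~S | ~Q) with S = True leaves only ~Q, so Q = False.
(Q | ~R): since Q = False, the clause reduces to (~R). R = False.
From (P | R) and R = False: P = True.

True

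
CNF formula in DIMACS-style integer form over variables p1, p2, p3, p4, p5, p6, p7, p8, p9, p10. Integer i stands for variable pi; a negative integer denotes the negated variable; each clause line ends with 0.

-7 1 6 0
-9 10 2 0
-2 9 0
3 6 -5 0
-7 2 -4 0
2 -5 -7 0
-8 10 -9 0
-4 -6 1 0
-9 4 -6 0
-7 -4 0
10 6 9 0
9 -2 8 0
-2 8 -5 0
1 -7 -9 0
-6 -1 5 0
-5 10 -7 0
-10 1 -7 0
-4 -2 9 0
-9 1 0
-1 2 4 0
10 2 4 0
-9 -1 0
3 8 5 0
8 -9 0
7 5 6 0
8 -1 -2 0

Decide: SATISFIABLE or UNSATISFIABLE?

SATISFIABLE

Set p1 = True and propagate.
  then p9 is forced to False.
  then p2 is forced to False.
  then p4 is forced to True.
  then p7 is forced to False.
The remaining clauses are satisfied by p3 = False, p5 = True, p6 = True, p8 = True, p10 = False.
Every clause has at least one true literal under this assignment.
So p1 = 1, p2 = 0, p3 = 0, p4 = 1, p5 = 1, p6 = 1, p7 = 0, p8 = 1, p9 = 0, p10 = 0 is a satisfying assignment.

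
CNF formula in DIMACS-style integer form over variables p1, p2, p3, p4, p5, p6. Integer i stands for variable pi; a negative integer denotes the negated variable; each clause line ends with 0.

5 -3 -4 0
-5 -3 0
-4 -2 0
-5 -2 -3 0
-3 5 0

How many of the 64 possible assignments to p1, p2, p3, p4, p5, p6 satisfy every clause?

Split on p3, then p5.
  p3=1, p5=1: a clause becomes empty — 0.
  p3=1, p5=0: a clause becomes empty — 0.
  p3=0, p5=1: p1, p6 free; 3 ways for (p2,p4) × 2^2 = 12.
  p3=0, p5=0: p1, p6 free; 3 ways for (p2,p4) × 2^2 = 12.
Total: 0 + 0 + 12 + 12 = 24.

24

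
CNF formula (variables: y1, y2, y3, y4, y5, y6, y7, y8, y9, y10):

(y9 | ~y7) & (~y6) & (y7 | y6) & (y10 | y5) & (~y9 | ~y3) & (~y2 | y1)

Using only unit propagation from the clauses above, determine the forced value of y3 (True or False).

(~y6) is a unit clause: y6 = False.
(y6 | y7) with y6 = False leaves only y7, so y7 = True.
(y9 | ~y7): since y7 = True, the clause reduces to (y9). y9 = True.
(~y3 | ~y9): since y9 = True, the clause reduces to (~y3). y3 = False.

False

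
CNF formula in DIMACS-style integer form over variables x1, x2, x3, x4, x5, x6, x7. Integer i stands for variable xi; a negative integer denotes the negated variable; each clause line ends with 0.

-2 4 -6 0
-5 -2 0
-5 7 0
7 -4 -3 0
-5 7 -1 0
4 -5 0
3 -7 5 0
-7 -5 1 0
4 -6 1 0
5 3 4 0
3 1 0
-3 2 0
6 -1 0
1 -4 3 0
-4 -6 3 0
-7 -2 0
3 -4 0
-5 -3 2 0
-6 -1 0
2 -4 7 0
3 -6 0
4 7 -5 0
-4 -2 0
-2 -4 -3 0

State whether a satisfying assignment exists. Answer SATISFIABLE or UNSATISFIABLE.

Try x1 = False.
  then x3 is forced to True.
  then x2 is forced to True.
  then x5 is forced to False.
  then x7 is forced to False.
  then x4 is forced to False.
  then x6 is forced to False.
Every clause has at least one true literal under this assignment.
So x1=False  x2=True  x3=True  x4=False  x5=False  x6=False  x7=False is a satisfying assignment.

SATISFIABLE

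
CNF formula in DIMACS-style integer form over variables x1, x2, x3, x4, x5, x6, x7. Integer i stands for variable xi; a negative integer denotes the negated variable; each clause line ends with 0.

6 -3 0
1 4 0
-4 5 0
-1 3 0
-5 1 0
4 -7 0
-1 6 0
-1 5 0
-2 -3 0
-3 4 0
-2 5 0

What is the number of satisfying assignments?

The models are:
  x1=1 x2=0 x3=1 x4=1 x5=1 x6=1 x7=0
  x1=1 x2=0 x3=1 x4=1 x5=1 x6=1 x7=1
Count: 2.

2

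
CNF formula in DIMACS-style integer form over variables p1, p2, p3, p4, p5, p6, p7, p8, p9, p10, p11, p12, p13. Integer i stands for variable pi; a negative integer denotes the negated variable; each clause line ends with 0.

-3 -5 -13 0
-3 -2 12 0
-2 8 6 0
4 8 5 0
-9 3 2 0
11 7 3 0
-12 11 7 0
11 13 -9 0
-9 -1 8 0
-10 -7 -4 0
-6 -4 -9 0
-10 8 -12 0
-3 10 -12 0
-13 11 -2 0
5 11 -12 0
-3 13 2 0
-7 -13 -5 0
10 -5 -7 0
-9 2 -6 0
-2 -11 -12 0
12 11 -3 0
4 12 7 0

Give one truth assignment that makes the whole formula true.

Pure literal: p1 appears only negated; assign p1 = False.
Pure literal: p8 appears only positively; assign p8 = True.
Try p2 = True.
For the remaining variables, p3 = False, p4 = True, p5 = True, p6 = True, p7 = False, p9 = False, p10 = True, p11 = True, p12 = False, p13 = False works.

p1=0, p2=1, p3=0, p4=1, p5=1, p6=1, p7=0, p8=1, p9=0, p10=1, p11=1, p12=0, p13=0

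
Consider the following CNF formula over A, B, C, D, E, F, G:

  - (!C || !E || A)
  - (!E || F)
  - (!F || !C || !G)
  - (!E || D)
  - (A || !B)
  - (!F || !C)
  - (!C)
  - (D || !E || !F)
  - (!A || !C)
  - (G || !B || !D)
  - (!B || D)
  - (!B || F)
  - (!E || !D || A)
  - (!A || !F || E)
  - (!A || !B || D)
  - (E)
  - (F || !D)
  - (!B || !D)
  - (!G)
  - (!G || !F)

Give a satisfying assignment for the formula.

A = T, B = F, C = F, D = T, E = T, F = T, G = F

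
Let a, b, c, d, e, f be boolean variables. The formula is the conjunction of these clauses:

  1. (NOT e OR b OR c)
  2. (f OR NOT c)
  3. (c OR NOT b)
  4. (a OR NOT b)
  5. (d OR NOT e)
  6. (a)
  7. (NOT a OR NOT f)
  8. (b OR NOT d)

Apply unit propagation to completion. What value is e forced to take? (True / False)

False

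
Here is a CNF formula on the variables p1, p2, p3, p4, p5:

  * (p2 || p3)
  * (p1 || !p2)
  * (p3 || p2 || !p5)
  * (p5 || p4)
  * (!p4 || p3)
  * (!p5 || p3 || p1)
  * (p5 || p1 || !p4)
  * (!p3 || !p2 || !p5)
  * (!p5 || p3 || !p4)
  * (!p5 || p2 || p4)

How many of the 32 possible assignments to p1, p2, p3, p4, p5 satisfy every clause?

Satisfying assignments:
  p1=0 p2=0 p3=1 p4=1 p5=1
  p1=1 p2=0 p3=1 p4=1 p5=0
  p1=1 p2=0 p3=1 p4=1 p5=1
  p1=1 p2=1 p3=0 p4=0 p5=1
  p1=1 p2=1 p3=1 p4=1 p5=0
That's 5 in total.

5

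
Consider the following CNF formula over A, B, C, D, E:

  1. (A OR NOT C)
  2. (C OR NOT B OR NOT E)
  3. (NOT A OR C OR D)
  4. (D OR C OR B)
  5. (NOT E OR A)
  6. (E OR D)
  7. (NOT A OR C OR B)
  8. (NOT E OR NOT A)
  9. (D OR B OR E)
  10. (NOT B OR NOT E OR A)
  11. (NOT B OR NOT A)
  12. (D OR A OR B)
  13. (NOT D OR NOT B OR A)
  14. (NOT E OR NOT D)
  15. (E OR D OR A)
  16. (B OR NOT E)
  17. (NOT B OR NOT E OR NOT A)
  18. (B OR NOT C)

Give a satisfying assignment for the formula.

A = False, B = False, C = False, D = True, E = False

Branch on A: take A = False.
  then C is forced to False.
  then E is forced to False.
  then D is forced to True.
  then B is forced to False.
Check each clause:
  1. (A OR NOT C) — NOT C is true.
  2. (NOT E OR NOT B OR C) — NOT B is true.
  3. (D OR C OR NOT A) — D is true.
  4. (D OR C OR B) — D is true.
  5. (A OR NOT E) — NOT E is true.
  6. (E OR D) — D is true.
  7. (B OR C OR NOT A) — NOT A is true.
  8. (NOT A OR NOT E) — NOT E is true.
  9. (B OR D OR E) — D is true.
  10. (NOT E OR NOT B OR A) — NOT E is true.
  11. (NOT A OR NOT B) — NOT A is true.
  12. (A OR B OR D) — D is true.
  13. (A OR NOT D OR NOT B) — NOT B is true.
  14. (NOT E OR NOT D) — NOT E is true.
  15. (E OR D OR A) — D is true.
  16. (B OR NOT E) — NOT E is true.
  17. (NOT A OR NOT E OR NOT B) — NOT E is true.
  18. (B OR NOT C) — NOT C is true.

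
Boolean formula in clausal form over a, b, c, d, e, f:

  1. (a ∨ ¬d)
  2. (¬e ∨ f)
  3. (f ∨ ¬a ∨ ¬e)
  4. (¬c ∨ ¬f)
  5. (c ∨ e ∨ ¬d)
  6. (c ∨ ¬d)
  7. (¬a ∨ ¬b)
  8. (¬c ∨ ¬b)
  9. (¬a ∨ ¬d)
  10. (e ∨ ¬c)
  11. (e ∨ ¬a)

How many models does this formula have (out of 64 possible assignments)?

The models are:
  a=F b=F c=F d=F e=F f=F
  a=F b=F c=F d=F e=F f=T
  a=F b=F c=F d=F e=T f=T
  a=F b=T c=F d=F e=F f=F
  a=F b=T c=F d=F e=F f=T
  a=F b=T c=F d=F e=T f=T
  a=T b=F c=F d=F e=T f=T
That's 7 in total.

7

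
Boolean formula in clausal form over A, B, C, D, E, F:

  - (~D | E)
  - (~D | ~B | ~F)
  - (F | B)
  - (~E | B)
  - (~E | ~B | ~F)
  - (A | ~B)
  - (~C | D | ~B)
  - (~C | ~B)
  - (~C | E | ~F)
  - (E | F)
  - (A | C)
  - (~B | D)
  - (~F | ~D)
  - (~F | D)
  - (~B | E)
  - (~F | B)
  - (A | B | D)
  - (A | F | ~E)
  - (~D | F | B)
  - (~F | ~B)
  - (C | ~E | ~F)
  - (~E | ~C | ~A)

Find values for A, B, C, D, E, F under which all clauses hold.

A=True, B=True, C=False, D=True, E=True, F=False

Branch on A: take A = True.
Try B = True.
  then C is forced to False.
  then D is forced to True.
  then E is forced to True.
  then F is forced to False.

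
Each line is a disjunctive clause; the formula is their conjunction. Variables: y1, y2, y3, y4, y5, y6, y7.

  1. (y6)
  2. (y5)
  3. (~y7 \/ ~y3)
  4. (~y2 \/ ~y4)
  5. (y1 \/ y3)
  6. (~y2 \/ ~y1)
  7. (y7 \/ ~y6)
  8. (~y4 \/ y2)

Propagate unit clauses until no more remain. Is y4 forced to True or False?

(y6) stands alone — y6 = True.
Unit clause (y5) sets y5 = True.
(~y6 \/ y7) with y6 = True leaves only y7, so y7 = True.
(~y3 \/ ~y7): since y7 = True, the clause reduces to (~y3). y3 = False.
In (y1 \/ y3), y3 is now false; y1 must hold, so y1 = True.
(~y2 \/ ~y1): since y1 = True, the clause reduces to (~y2). y2 = False.
(~y4 \/ y2) with y2 = False leaves only ~y4, so y4 = False.

False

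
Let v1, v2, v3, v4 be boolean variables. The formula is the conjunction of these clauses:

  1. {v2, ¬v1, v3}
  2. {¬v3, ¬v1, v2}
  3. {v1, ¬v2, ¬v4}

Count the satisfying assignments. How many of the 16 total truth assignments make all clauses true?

Case analysis on v1 and v2:
  v1=T, v2=T: remaining (v3,v4) ∈ {(F,F); (F,T); (T,F); (T,T)} — 4.
  v1=T, v2=F: a clause becomes empty — 0.
  v1=F, v2=T: remaining (v3,v4) ∈ {(F,F); (T,F)} — 2.
  v1=F, v2=F: remaining (v3,v4) ∈ {(F,F); (F,T); (T,F); (T,T)} — 4.
Total: 4 + 0 + 2 + 4 = 10.

10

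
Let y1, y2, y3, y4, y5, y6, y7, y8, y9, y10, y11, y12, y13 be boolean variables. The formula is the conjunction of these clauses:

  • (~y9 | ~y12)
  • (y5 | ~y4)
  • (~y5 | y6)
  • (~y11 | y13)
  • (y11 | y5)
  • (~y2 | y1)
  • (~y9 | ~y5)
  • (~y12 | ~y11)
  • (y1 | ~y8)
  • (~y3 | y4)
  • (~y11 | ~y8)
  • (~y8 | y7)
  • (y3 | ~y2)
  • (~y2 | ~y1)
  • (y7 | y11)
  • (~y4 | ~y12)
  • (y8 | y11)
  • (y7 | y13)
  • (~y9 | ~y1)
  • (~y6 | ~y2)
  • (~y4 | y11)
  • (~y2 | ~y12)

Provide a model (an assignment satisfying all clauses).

y1 = 1, y2 = 0, y3 = 0, y4 = 0, y5 = 1, y6 = 1, y7 = 1, y8 = 1, y9 = 0, y10 = 1, y11 = 0, y12 = 1, y13 = 0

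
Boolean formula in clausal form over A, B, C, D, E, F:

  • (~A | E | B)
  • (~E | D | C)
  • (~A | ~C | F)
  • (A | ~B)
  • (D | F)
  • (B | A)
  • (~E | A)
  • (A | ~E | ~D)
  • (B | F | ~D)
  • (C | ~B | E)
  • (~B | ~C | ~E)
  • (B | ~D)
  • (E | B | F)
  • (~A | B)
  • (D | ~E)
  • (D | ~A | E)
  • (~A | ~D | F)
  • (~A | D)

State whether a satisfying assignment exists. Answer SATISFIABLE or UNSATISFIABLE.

SATISFIABLE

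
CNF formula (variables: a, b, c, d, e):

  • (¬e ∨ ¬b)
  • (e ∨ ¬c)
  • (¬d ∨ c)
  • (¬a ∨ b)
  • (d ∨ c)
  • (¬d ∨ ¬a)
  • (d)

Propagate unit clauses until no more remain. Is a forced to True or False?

False

Unit clause (d) sets d = True.
(c ∨ ¬d) with d = True leaves only c, so c = True.
In (¬c ∨ e), ¬c is now false; e must hold, so e = True.
In (¬e ∨ ¬b), ¬e is now false; ¬b must hold, so b = False.
(¬a ∨ b) with b = False leaves only ¬a, so a = False.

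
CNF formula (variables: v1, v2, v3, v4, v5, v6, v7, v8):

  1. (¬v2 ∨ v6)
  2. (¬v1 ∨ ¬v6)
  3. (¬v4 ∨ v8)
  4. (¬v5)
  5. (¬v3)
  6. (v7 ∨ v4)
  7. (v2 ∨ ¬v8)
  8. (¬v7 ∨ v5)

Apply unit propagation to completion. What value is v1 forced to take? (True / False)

False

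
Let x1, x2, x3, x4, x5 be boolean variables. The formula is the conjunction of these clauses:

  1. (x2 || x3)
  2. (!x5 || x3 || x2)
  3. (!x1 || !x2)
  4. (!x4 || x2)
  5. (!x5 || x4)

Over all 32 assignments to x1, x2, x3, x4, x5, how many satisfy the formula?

8

The models are:
  x1=F x2=F x3=T x4=F x5=F
  x1=F x2=T x3=F x4=F x5=F
  x1=F x2=T x3=F x4=T x5=F
  x1=F x2=T x3=F x4=T x5=T
  x1=F x2=T x3=T x4=F x5=F
  x1=F x2=T x3=T x4=T x5=F
  x1=F x2=T x3=T x4=T x5=T
  x1=T x2=F x3=T x4=F x5=F
That's 8 in total.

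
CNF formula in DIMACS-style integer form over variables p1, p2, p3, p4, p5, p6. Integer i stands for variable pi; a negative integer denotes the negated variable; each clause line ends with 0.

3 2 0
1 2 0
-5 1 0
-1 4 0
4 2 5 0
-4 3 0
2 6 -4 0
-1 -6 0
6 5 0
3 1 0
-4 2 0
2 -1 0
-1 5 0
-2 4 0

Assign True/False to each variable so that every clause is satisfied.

p3 occurs only positively in the remaining clauses — set p3 = True.
Branch on p1: take p1 = False.
  then p2 is forced to True.
  then p5 is forced to False.
  then p6 is forced to True.
  then p4 is forced to True.
Every clause has at least one true literal under this assignment.

p1 = False, p2 = True, p3 = True, p4 = True, p5 = False, p6 = True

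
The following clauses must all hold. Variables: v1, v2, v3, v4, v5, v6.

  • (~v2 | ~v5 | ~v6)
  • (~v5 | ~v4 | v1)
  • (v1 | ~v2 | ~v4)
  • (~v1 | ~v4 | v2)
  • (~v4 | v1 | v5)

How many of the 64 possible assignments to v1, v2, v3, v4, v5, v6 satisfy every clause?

Case analysis on v1 and v4:
  v1=1, v4=1: v3 free; 3 ways for (v2,v5,v6) × 2^1 = 6.
  v1=1, v4=0: v3 free; 7 ways for (v2,v5,v6) × 2^1 = 14.
  v1=0, v4=1: a clause becomes empty — 0.
  v1=0, v4=0: v3 free; 7 ways for (v2,v5,v6) × 2^1 = 14.
Total: 6 + 14 + 0 + 14 = 34.

34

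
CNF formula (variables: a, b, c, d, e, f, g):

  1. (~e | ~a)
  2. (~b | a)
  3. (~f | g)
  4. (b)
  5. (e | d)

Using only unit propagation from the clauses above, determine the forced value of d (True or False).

(b) is a unit clause: b = True.
From (a | ~b) and b = True: a = True.
(~a | ~e) with a = True leaves only ~e, so e = False.
From (e | d) and e = False: d = True.

True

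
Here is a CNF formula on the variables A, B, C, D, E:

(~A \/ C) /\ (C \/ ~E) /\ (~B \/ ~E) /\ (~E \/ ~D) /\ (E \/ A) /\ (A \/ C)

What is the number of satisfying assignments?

6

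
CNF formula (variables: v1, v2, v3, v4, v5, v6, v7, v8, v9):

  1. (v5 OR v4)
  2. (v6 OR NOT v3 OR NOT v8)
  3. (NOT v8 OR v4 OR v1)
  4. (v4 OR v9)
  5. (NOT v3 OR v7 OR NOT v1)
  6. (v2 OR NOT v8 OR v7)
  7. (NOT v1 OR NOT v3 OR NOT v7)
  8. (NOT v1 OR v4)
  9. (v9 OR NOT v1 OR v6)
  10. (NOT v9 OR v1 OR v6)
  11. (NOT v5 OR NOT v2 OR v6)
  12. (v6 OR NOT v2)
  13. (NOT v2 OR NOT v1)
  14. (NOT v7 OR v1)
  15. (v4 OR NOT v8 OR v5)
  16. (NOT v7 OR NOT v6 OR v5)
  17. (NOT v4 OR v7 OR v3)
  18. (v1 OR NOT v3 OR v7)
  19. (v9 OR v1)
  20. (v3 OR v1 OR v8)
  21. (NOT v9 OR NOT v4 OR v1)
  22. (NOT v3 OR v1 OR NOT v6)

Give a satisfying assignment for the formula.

Set v1 = True and propagate.
  then v4 is forced to True.
  then v2 is forced to False.
Branch on v3: take v3 = False.
  then v7 is forced to True.
For the remaining variables, v5 = False, v6 = False, v8 = True, v9 = True works.

v1=True, v2=False, v3=False, v4=True, v5=False, v6=False, v7=True, v8=True, v9=True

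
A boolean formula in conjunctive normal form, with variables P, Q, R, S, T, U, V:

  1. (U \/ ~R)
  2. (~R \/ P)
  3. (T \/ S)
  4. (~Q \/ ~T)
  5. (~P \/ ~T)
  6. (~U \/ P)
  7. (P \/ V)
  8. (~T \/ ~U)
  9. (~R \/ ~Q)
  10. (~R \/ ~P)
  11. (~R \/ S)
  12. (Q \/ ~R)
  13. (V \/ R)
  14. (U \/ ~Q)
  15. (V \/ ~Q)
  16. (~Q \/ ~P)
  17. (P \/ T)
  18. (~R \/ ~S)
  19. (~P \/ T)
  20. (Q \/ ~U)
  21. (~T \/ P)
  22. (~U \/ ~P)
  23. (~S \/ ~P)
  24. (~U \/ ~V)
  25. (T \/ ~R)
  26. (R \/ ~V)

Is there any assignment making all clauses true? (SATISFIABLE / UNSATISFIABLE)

UNSATISFIABLE

P = True:
  propagation gives T=False; an empty clause results — contradiction.
P = False:
  propagation gives R=False, U=False, V=True; an empty clause results — contradiction.
Every branch closes, so no satisfying assignment exists.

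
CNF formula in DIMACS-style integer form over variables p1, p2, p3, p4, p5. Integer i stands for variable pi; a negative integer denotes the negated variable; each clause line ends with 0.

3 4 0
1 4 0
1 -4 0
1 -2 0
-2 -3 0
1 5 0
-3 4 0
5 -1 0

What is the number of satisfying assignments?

3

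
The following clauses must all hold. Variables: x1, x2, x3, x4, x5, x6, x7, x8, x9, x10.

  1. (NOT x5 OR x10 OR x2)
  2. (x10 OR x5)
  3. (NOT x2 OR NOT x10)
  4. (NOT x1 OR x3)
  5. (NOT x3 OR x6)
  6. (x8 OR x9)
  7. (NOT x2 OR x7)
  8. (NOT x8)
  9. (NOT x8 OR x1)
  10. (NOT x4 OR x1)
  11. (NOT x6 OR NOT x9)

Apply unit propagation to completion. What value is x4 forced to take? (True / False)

Unit clause (NOT x8) sets x8 = False.
In (x9 OR x8), x8 is now false; x9 must hold, so x9 = True.
(NOT x9 OR NOT x6) with x9 = True leaves only NOT x6, so x6 = False.
(NOT x3 OR x6): since x6 = False, the clause reduces to (NOT x3). x3 = False.
(NOT x1 OR x3): since x3 = False, the clause reduces to (NOT x1). x1 = False.
In (x1 OR NOT x4), x1 is now false; NOT x4 must hold, so x4 = False.

False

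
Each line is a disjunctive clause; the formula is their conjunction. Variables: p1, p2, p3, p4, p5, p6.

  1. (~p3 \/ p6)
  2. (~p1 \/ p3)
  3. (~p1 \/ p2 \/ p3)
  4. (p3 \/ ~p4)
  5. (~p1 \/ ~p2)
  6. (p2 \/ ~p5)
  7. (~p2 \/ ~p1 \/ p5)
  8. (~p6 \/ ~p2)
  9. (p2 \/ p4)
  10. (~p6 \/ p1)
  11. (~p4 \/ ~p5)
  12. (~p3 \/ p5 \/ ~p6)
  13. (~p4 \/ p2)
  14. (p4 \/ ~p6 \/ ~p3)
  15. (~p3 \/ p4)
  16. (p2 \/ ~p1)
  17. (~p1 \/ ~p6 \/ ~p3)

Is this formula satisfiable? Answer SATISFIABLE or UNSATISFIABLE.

SATISFIABLE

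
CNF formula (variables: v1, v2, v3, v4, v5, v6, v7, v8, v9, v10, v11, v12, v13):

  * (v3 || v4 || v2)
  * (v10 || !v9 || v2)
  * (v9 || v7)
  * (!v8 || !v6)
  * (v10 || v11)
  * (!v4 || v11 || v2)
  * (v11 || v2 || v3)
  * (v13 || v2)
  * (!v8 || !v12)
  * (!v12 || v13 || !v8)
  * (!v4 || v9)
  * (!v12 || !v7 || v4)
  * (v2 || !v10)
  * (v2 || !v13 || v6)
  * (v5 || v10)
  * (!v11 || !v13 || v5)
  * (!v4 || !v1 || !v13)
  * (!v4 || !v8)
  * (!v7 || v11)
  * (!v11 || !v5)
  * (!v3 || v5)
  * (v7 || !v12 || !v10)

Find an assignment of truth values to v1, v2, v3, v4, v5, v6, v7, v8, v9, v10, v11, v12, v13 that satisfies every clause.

v1=0  v2=1  v3=0  v4=0  v5=0  v6=0  v7=0  v8=0  v9=1  v10=1  v11=0  v12=0  v13=0

v1 occurs only negated in the remaining clauses — set v1 = False.
Pure literal: v2 appears only positively; assign v2 = True.
Try v3 = False.
Set v4 = False and propagate.
For the remaining variables, v5 = False, v6 = False, v7 = False, v8 = False, v9 = True, v10 = True, v11 = False, v12 = False, v13 = False works.
Check each clause:
  1. (v4 || v2 || v3) — v2 is true.
  2. (v10 || v2 || !v9) — v10 is true.
  3. (v9 || v7) — v9 is true.
  4. (!v6 || !v8) — !v8 is true.
  5. (v11 || v10) — v10 is true.
  6. (v2 || !v4 || v11) — v2 is true.
  7. (v2 || v11 || v3) — v2 is true.
  8. (v2 || v13) — v2 is true.
  9. (!v12 || !v8) — !v8 is true.
  10. (!v12 || v13 || !v8) — !v8 is true.
  11. (v9 || !v4) — v9 is true.
  12. (v4 || !v7 || !v12) — !v7 is true.
  13. (!v10 || v2) — v2 is true.
  14. (v6 || v2 || !v13) — v2 is true.
  15. (v5 || v10) — v10 is true.
  16. (!v13 || v5 || !v11) — !v13 is true.
  17. (!v13 || !v1 || !v4) — !v13 is true.
  18. (!v8 || !v4) — !v8 is true.
  19. (v11 || !v7) — !v7 is true.
  20. (!v5 || !v11) — !v5 is true.
  21. (!v3 || v5) — !v3 is true.
  22. (!v10 || !v12 || v7) — !v12 is true.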